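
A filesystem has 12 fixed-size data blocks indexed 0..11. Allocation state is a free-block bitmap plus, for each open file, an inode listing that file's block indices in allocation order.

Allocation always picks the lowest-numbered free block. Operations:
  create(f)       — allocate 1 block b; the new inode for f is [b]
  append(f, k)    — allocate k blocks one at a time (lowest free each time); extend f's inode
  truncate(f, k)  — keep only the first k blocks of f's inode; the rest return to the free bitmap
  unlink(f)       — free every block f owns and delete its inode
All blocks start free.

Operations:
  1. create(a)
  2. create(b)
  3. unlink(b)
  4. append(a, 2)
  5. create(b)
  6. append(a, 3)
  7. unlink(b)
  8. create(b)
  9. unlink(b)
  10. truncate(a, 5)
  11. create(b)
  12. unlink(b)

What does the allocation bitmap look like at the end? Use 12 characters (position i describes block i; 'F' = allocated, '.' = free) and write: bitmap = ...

bitmap = FFF.FF......

  1. create(a)  ⇒  F...........  {a→[0]}
  2. create(b)  ⇒  FF..........  {a→[0]; b→[1]}
  3. unlink(b)  ⇒  F...........  {a→[0]}
  4. append(a, 2)  ⇒  FFF.........  {a→[0, 1, 2]}
  5. create(b)  ⇒  FFFF........  {a→[0, 1, 2]; b→[3]}
  6. append(a, 3)  ⇒  FFFFFFF.....  {a→[0, 1, 2, 4, 5, 6]; b→[3]}
  7. unlink(b)  ⇒  FFF.FFF.....  {a→[0, 1, 2, 4, 5, 6]}
  8. create(b)  ⇒  FFFFFFF.....  {a→[0, 1, 2, 4, 5, 6]; b→[3]}
  9. unlink(b)  ⇒  FFF.FFF.....  {a→[0, 1, 2, 4, 5, 6]}
  10. truncate(a, 5)  ⇒  FFF.FF......  {a→[0, 1, 2, 4, 5]}
  11. create(b)  ⇒  FFFFFF......  {a→[0, 1, 2, 4, 5]; b→[3]}
  12. unlink(b)  ⇒  FFF.FF......  {a→[0, 1, 2, 4, 5]}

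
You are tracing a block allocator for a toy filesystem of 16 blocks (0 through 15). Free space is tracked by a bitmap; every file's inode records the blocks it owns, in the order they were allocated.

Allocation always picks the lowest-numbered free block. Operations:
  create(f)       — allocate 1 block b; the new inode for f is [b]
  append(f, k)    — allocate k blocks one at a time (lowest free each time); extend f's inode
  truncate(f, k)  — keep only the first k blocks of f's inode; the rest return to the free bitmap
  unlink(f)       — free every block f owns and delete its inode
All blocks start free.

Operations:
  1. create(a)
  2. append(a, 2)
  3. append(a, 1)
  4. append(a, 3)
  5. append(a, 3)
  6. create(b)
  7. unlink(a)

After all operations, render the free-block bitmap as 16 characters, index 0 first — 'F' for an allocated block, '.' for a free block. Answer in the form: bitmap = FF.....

bitmap = ..........F.....

after create(a) → a:[0]  free=[F...............]
after append(a, 2) → a:[0, 1, 2]  free=[FFF.............]
after append(a, 1) → a:[0, 1, 2, 3]  free=[FFFF............]
after append(a, 3) → a:[0, 1, 2, 3, 4, 5, 6]  free=[FFFFFFF.........]
after append(a, 3) → a:[0, 1, 2, 3, 4, 5, 6, 7, 8, 9]  free=[FFFFFFFFFF......]
after create(b) → a:[0, 1, 2, 3, 4, 5, 6, 7, 8, 9], b:[10]  free=[FFFFFFFFFFF.....]
after unlink(a) → b:[10]  free=[..........F.....]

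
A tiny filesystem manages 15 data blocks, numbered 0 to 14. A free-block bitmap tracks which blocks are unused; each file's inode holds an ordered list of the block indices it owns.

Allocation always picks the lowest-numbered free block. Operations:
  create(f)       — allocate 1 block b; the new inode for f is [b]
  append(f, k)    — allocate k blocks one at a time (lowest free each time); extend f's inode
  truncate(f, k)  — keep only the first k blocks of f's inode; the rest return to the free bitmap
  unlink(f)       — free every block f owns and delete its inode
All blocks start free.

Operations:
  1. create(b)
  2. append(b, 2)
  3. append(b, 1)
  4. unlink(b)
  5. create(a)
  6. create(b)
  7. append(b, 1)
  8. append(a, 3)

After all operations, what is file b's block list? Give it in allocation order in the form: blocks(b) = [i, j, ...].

blocks(b) = [1, 2]

after create(b) → b:[0]  free=[F..............]
after append(b, 2) → b:[0, 1, 2]  free=[FFF............]
after append(b, 1) → b:[0, 1, 2, 3]  free=[FFFF...........]
after unlink(b) →   free=[...............]
after create(a) → a:[0]  free=[F..............]
after create(b) → a:[0], b:[1]  free=[FF.............]
after append(b, 1) → a:[0], b:[1, 2]  free=[FFF............]
after append(a, 3) → a:[0, 3, 4, 5], b:[1, 2]  free=[FFFFFF.........]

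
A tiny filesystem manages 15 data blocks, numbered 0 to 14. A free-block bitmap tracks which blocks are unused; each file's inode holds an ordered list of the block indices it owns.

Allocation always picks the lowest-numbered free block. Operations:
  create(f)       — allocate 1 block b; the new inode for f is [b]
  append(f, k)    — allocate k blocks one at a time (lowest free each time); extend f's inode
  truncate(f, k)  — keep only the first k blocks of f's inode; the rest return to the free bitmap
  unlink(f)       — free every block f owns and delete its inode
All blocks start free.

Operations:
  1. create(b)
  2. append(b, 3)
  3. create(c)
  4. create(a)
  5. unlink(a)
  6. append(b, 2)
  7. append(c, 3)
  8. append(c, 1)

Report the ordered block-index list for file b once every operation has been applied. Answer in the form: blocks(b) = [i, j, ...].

create(b): bitmap=F.............. | b=[0]
append(b, 3): bitmap=FFFF........... | b=[0, 1, 2, 3]
create(c): bitmap=FFFFF.......... | b=[0, 1, 2, 3] c=[4]
create(a): bitmap=FFFFFF......... | a=[5] b=[0, 1, 2, 3] c=[4]
unlink(a): bitmap=FFFFF.......... | b=[0, 1, 2, 3] c=[4]
append(b, 2): bitmap=FFFFFFF........ | b=[0, 1, 2, 3, 5, 6] c=[4]
append(c, 3): bitmap=FFFFFFFFFF..... | b=[0, 1, 2, 3, 5, 6] c=[4, 7, 8, 9]
append(c, 1): bitmap=FFFFFFFFFFF.... | b=[0, 1, 2, 3, 5, 6] c=[4, 7, 8, 9, 10]

blocks(b) = [0, 1, 2, 3, 5, 6]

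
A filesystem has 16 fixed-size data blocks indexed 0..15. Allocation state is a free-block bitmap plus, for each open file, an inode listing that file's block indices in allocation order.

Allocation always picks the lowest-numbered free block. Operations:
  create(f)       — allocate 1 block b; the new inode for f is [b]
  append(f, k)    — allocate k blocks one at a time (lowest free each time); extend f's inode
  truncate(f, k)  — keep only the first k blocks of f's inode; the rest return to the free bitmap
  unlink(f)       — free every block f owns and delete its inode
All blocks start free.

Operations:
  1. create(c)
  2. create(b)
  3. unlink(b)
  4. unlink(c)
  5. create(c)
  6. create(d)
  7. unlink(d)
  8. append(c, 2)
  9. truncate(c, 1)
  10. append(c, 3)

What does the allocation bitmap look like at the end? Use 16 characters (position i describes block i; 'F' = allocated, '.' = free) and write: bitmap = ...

bitmap = FFFF............

create(c): bitmap=F............... | c=[0]
create(b): bitmap=FF.............. | b=[1] c=[0]
unlink(b): bitmap=F............... | c=[0]
unlink(c): bitmap=................ | 
create(c): bitmap=F............... | c=[0]
create(d): bitmap=FF.............. | c=[0] d=[1]
unlink(d): bitmap=F............... | c=[0]
append(c, 2): bitmap=FFF............. | c=[0, 1, 2]
truncate(c, 1): bitmap=F............... | c=[0]
append(c, 3): bitmap=FFFF............ | c=[0, 1, 2, 3]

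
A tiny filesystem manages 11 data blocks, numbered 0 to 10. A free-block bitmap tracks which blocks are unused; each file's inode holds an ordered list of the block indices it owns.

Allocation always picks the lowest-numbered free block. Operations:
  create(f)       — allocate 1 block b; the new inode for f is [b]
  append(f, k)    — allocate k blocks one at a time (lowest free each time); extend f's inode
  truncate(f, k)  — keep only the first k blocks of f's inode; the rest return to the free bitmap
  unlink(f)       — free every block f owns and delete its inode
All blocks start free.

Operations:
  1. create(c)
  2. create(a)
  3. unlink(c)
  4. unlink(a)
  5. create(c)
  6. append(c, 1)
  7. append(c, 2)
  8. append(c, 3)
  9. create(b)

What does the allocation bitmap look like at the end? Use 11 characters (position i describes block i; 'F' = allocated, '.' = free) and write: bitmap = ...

bitmap = FFFFFFFF...

after create(c) → c:[0]  free=[F..........]
after create(a) → a:[1], c:[0]  free=[FF.........]
after unlink(c) → a:[1]  free=[.F.........]
after unlink(a) →   free=[...........]
after create(c) → c:[0]  free=[F..........]
after append(c, 1) → c:[0, 1]  free=[FF.........]
after append(c, 2) → c:[0, 1, 2, 3]  free=[FFFF.......]
after append(c, 3) → c:[0, 1, 2, 3, 4, 5, 6]  free=[FFFFFFF....]
after create(b) → b:[7], c:[0, 1, 2, 3, 4, 5, 6]  free=[FFFFFFFF...]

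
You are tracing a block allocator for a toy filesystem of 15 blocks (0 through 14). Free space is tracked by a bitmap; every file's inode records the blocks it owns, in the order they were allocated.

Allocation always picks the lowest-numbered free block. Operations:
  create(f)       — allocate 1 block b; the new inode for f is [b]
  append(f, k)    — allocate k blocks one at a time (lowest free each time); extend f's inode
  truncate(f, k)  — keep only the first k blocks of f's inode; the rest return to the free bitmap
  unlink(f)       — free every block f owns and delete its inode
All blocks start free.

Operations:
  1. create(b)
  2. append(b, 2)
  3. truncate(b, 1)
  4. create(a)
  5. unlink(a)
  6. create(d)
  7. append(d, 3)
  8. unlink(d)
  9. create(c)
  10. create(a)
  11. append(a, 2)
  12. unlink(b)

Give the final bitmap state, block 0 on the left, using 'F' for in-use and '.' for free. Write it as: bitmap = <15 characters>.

bitmap = .FFFF..........

after create(b) → b:[0]  free=[F..............]
after append(b, 2) → b:[0, 1, 2]  free=[FFF............]
after truncate(b, 1) → b:[0]  free=[F..............]
after create(a) → a:[1], b:[0]  free=[FF.............]
after unlink(a) → b:[0]  free=[F..............]
after create(d) → b:[0], d:[1]  free=[FF.............]
after append(d, 3) → b:[0], d:[1, 2, 3, 4]  free=[FFFFF..........]
after unlink(d) → b:[0]  free=[F..............]
after create(c) → b:[0], c:[1]  free=[FF.............]
after create(a) → a:[2], b:[0], c:[1]  free=[FFF............]
after append(a, 2) → a:[2, 3, 4], b:[0], c:[1]  free=[FFFFF..........]
after unlink(b) → a:[2, 3, 4], c:[1]  free=[.FFFF..........]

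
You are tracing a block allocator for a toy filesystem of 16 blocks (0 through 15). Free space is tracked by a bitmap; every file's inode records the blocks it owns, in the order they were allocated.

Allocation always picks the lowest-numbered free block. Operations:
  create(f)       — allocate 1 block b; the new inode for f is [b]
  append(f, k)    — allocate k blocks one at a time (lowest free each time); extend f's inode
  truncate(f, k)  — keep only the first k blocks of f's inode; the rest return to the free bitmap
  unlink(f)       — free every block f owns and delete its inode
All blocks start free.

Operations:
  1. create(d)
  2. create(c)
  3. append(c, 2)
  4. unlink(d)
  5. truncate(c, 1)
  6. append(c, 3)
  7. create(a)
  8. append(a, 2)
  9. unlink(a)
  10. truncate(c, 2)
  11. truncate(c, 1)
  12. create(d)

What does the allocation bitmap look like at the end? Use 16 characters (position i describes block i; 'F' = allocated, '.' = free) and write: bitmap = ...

after create(d) → d:[0]  free=[F...............]
after create(c) → c:[1], d:[0]  free=[FF..............]
after append(c, 2) → c:[1, 2, 3], d:[0]  free=[FFFF............]
after unlink(d) → c:[1, 2, 3]  free=[.FFF............]
after truncate(c, 1) → c:[1]  free=[.F..............]
after append(c, 3) → c:[1, 0, 2, 3]  free=[FFFF............]
after create(a) → a:[4], c:[1, 0, 2, 3]  free=[FFFFF...........]
after append(a, 2) → a:[4, 5, 6], c:[1, 0, 2, 3]  free=[FFFFFFF.........]
after unlink(a) → c:[1, 0, 2, 3]  free=[FFFF............]
after truncate(c, 2) → c:[1, 0]  free=[FF..............]
after truncate(c, 1) → c:[1]  free=[.F..............]
after create(d) → c:[1], d:[0]  free=[FF..............]

bitmap = FF..............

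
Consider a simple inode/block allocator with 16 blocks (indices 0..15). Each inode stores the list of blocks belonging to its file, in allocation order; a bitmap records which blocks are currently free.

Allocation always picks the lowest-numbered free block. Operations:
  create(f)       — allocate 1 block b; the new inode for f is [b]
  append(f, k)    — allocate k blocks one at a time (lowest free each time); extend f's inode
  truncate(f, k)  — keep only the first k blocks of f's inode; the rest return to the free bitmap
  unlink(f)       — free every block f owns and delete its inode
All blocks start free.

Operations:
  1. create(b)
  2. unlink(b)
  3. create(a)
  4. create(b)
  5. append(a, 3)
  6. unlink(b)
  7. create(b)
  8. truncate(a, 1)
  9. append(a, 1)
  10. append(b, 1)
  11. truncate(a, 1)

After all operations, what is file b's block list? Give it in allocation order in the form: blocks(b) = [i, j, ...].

after create(b) → b:[0]  free=[F...............]
after unlink(b) →   free=[................]
after create(a) → a:[0]  free=[F...............]
after create(b) → a:[0], b:[1]  free=[FF..............]
after append(a, 3) → a:[0, 2, 3, 4], b:[1]  free=[FFFFF...........]
after unlink(b) → a:[0, 2, 3, 4]  free=[F.FFF...........]
after create(b) → a:[0, 2, 3, 4], b:[1]  free=[FFFFF...........]
after truncate(a, 1) → a:[0], b:[1]  free=[FF..............]
after append(a, 1) → a:[0, 2], b:[1]  free=[FFF.............]
after append(b, 1) → a:[0, 2], b:[1, 3]  free=[FFFF............]
after truncate(a, 1) → a:[0], b:[1, 3]  free=[FF.F............]

blocks(b) = [1, 3]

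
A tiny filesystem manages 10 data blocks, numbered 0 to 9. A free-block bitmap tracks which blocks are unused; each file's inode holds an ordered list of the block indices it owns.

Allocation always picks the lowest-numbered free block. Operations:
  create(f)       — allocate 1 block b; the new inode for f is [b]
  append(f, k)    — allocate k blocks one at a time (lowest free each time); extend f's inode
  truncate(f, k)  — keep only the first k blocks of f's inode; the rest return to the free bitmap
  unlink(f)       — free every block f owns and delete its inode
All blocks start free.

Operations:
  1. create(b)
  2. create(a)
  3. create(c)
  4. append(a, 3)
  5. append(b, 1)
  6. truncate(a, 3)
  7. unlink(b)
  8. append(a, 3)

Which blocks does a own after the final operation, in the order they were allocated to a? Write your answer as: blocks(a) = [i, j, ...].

create(b): bitmap=F......... | b=[0]
create(a): bitmap=FF........ | a=[1] b=[0]
create(c): bitmap=FFF....... | a=[1] b=[0] c=[2]
append(a, 3): bitmap=FFFFFF.... | a=[1, 3, 4, 5] b=[0] c=[2]
append(b, 1): bitmap=FFFFFFF... | a=[1, 3, 4, 5] b=[0, 6] c=[2]
truncate(a, 3): bitmap=FFFFF.F... | a=[1, 3, 4] b=[0, 6] c=[2]
unlink(b): bitmap=.FFFF..... | a=[1, 3, 4] c=[2]
append(a, 3): bitmap=FFFFFFF... | a=[1, 3, 4, 0, 5, 6] c=[2]

blocks(a) = [1, 3, 4, 0, 5, 6]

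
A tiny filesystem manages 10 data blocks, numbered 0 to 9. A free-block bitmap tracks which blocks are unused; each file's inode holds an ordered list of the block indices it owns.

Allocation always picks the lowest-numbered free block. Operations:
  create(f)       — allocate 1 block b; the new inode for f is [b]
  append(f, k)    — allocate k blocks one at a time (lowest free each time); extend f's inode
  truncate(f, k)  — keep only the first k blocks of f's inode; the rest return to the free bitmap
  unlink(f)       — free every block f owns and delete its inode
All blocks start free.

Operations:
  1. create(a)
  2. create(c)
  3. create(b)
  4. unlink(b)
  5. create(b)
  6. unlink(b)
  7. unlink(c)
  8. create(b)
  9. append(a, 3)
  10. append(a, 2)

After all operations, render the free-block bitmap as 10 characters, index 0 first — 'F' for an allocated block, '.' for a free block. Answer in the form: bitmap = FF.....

bitmap = FFFFFFF...

after create(a) → a:[0]  free=[F.........]
after create(c) → a:[0], c:[1]  free=[FF........]
after create(b) → a:[0], b:[2], c:[1]  free=[FFF.......]
after unlink(b) → a:[0], c:[1]  free=[FF........]
after create(b) → a:[0], b:[2], c:[1]  free=[FFF.......]
after unlink(b) → a:[0], c:[1]  free=[FF........]
after unlink(c) → a:[0]  free=[F.........]
after create(b) → a:[0], b:[1]  free=[FF........]
after append(a, 3) → a:[0, 2, 3, 4], b:[1]  free=[FFFFF.....]
after append(a, 2) → a:[0, 2, 3, 4, 5, 6], b:[1]  free=[FFFFFFF...]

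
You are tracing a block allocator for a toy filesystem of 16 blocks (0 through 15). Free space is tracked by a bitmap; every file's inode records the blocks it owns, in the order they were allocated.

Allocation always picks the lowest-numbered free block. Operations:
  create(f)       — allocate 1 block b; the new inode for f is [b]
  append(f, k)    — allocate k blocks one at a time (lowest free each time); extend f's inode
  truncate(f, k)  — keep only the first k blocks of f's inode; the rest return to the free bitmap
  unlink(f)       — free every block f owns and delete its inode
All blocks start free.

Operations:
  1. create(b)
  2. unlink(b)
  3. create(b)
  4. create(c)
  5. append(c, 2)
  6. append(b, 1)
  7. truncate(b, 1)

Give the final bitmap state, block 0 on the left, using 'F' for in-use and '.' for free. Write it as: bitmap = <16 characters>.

bitmap = FFFF............

create(b): bitmap=F............... | b=[0]
unlink(b): bitmap=................ | 
create(b): bitmap=F............... | b=[0]
create(c): bitmap=FF.............. | b=[0] c=[1]
append(c, 2): bitmap=FFFF............ | b=[0] c=[1, 2, 3]
append(b, 1): bitmap=FFFFF........... | b=[0, 4] c=[1, 2, 3]
truncate(b, 1): bitmap=FFFF............ | b=[0] c=[1, 2, 3]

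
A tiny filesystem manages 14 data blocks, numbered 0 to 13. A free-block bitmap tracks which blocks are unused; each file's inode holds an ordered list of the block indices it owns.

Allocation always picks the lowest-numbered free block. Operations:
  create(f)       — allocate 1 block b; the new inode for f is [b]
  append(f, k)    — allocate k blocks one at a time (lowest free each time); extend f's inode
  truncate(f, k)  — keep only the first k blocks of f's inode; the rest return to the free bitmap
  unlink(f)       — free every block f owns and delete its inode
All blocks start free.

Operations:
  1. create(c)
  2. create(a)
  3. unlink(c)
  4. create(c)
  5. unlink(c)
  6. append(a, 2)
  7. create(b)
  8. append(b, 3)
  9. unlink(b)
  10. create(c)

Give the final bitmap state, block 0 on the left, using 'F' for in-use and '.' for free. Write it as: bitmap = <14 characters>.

bitmap = FFFF..........

create(c): bitmap=F............. | c=[0]
create(a): bitmap=FF............ | a=[1] c=[0]
unlink(c): bitmap=.F............ | a=[1]
create(c): bitmap=FF............ | a=[1] c=[0]
unlink(c): bitmap=.F............ | a=[1]
append(a, 2): bitmap=FFF........... | a=[1, 0, 2]
create(b): bitmap=FFFF.......... | a=[1, 0, 2] b=[3]
append(b, 3): bitmap=FFFFFFF....... | a=[1, 0, 2] b=[3, 4, 5, 6]
unlink(b): bitmap=FFF........... | a=[1, 0, 2]
create(c): bitmap=FFFF.......... | a=[1, 0, 2] c=[3]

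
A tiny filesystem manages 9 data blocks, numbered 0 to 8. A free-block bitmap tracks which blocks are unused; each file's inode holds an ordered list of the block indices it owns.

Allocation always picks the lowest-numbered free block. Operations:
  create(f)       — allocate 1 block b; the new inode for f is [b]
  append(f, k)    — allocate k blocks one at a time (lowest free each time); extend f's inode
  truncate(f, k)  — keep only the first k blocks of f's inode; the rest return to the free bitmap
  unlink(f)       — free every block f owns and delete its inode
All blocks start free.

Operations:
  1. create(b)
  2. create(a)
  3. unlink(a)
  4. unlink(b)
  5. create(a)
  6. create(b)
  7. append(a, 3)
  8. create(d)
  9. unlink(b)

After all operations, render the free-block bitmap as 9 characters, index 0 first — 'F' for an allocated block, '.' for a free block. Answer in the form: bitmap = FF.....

[1] create(b) — b=0 (map F........)
[2] create(a) — a=1 b=0 (map FF.......)
[3] unlink(a) — b=0 (map F........)
[4] unlink(b) —  (map .........)
[5] create(a) — a=0 (map F........)
[6] create(b) — a=0 b=1 (map FF.......)
[7] append(a, 3) — a=0,2,3,4 b=1 (map FFFFF....)
[8] create(d) — a=0,2,3,4 b=1 d=5 (map FFFFFF...)
[9] unlink(b) — a=0,2,3,4 d=5 (map F.FFFF...)

bitmap = F.FFFF...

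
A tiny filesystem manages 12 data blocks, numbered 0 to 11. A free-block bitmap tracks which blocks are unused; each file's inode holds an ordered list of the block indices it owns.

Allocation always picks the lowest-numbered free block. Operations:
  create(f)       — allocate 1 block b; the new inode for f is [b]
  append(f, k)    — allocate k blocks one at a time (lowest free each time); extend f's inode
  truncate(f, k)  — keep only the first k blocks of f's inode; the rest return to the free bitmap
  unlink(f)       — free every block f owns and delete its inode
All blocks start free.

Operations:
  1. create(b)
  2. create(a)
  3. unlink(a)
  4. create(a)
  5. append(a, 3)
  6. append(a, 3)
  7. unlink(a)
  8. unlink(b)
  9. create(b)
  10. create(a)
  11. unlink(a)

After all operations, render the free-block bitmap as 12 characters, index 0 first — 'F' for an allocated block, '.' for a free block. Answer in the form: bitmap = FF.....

bitmap = F...........

after create(b) → b:[0]  free=[F...........]
after create(a) → a:[1], b:[0]  free=[FF..........]
after unlink(a) → b:[0]  free=[F...........]
after create(a) → a:[1], b:[0]  free=[FF..........]
after append(a, 3) → a:[1, 2, 3, 4], b:[0]  free=[FFFFF.......]
after append(a, 3) → a:[1, 2, 3, 4, 5, 6, 7], b:[0]  free=[FFFFFFFF....]
after unlink(a) → b:[0]  free=[F...........]
after unlink(b) →   free=[............]
after create(b) → b:[0]  free=[F...........]
after create(a) → a:[1], b:[0]  free=[FF..........]
after unlink(a) → b:[0]  free=[F...........]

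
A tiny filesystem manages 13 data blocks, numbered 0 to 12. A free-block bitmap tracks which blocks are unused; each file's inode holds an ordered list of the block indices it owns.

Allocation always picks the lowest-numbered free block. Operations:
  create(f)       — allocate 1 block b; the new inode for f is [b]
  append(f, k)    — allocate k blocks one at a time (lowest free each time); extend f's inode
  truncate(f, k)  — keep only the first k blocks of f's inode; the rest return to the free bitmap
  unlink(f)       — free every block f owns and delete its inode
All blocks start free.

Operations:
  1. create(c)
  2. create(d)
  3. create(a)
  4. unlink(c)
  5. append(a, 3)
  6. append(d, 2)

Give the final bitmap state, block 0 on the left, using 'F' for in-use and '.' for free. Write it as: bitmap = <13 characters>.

after create(c) → c:[0]  free=[F............]
after create(d) → c:[0], d:[1]  free=[FF...........]
after create(a) → a:[2], c:[0], d:[1]  free=[FFF..........]
after unlink(c) → a:[2], d:[1]  free=[.FF..........]
after append(a, 3) → a:[2, 0, 3, 4], d:[1]  free=[FFFFF........]
after append(d, 2) → a:[2, 0, 3, 4], d:[1, 5, 6]  free=[FFFFFFF......]

bitmap = FFFFFFF......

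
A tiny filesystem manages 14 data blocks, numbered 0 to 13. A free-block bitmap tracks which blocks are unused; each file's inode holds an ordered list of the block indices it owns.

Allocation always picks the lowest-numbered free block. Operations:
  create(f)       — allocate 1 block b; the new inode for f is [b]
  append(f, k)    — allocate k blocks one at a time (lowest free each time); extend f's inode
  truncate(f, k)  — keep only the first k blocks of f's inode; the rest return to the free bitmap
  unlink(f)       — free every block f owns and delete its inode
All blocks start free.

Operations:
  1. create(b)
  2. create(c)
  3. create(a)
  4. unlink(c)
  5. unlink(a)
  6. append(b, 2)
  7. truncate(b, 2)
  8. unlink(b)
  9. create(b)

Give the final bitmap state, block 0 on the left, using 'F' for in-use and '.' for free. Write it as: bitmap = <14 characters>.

  1. create(b)  ⇒  F.............  {b→[0]}
  2. create(c)  ⇒  FF............  {b→[0]; c→[1]}
  3. create(a)  ⇒  FFF...........  {a→[2]; b→[0]; c→[1]}
  4. unlink(c)  ⇒  F.F...........  {a→[2]; b→[0]}
  5. unlink(a)  ⇒  F.............  {b→[0]}
  6. append(b, 2)  ⇒  FFF...........  {b→[0, 1, 2]}
  7. truncate(b, 2)  ⇒  FF............  {b→[0, 1]}
  8. unlink(b)  ⇒  ..............  {}
  9. create(b)  ⇒  F.............  {b→[0]}

bitmap = F.............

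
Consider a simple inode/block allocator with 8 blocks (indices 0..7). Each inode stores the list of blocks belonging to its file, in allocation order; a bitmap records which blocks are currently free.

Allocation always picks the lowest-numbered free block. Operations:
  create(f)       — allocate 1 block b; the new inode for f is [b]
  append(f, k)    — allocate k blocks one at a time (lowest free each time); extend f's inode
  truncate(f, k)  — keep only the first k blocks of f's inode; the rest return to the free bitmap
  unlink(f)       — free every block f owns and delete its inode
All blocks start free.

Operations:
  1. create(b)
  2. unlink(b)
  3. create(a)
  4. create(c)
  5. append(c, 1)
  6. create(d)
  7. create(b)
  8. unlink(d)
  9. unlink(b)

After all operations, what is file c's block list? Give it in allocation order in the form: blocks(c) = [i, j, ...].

after create(b) → b:[0]  free=[F.......]
after unlink(b) →   free=[........]
after create(a) → a:[0]  free=[F.......]
after create(c) → a:[0], c:[1]  free=[FF......]
after append(c, 1) → a:[0], c:[1, 2]  free=[FFF.....]
after create(d) → a:[0], c:[1, 2], d:[3]  free=[FFFF....]
after create(b) → a:[0], b:[4], c:[1, 2], d:[3]  free=[FFFFF...]
after unlink(d) → a:[0], b:[4], c:[1, 2]  free=[FFF.F...]
after unlink(b) → a:[0], c:[1, 2]  free=[FFF.....]

blocks(c) = [1, 2]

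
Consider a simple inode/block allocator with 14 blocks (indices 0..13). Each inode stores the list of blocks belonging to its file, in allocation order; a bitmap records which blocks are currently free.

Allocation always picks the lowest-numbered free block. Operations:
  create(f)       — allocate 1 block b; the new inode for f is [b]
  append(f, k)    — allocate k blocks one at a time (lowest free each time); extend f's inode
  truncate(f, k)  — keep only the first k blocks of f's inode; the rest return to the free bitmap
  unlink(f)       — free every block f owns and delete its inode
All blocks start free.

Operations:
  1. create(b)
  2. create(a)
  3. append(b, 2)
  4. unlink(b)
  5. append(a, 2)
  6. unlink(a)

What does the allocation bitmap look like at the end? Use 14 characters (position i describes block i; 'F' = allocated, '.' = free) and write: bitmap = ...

[1] create(b) — b=0 (map F.............)
[2] create(a) — a=1 b=0 (map FF............)
[3] append(b, 2) — a=1 b=0,2,3 (map FFFF..........)
[4] unlink(b) — a=1 (map .F............)
[5] append(a, 2) — a=1,0,2 (map FFF...........)
[6] unlink(a) —  (map ..............)

bitmap = ..............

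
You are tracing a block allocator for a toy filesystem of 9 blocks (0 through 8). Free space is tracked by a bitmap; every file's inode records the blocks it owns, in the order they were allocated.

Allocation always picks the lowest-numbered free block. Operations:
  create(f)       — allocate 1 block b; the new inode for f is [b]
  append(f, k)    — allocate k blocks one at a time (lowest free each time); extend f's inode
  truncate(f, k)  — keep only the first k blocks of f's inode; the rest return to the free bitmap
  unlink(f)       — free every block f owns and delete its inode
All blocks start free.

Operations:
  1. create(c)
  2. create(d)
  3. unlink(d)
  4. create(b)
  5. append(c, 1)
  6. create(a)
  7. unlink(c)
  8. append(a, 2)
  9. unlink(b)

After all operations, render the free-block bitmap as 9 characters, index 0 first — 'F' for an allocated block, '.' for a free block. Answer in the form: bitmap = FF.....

bitmap = F.FF.....

  1. create(c)  ⇒  F........  {c→[0]}
  2. create(d)  ⇒  FF.......  {c→[0]; d→[1]}
  3. unlink(d)  ⇒  F........  {c→[0]}
  4. create(b)  ⇒  FF.......  {b→[1]; c→[0]}
  5. append(c, 1)  ⇒  FFF......  {b→[1]; c→[0, 2]}
  6. create(a)  ⇒  FFFF.....  {a→[3]; b→[1]; c→[0, 2]}
  7. unlink(c)  ⇒  .F.F.....  {a→[3]; b→[1]}
  8. append(a, 2)  ⇒  FFFF.....  {a→[3, 0, 2]; b→[1]}
  9. unlink(b)  ⇒  F.FF.....  {a→[3, 0, 2]}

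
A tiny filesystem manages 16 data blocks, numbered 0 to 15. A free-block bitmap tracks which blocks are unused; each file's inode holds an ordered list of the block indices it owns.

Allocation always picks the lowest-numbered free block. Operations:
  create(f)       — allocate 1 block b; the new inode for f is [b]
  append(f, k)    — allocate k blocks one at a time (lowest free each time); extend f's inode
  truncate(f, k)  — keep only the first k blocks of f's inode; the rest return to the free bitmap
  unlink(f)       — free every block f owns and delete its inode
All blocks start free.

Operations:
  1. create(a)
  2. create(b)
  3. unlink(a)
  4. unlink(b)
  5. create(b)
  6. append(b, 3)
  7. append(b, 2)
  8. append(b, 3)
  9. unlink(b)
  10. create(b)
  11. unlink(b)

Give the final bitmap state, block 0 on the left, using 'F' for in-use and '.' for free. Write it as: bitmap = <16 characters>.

create(a): bitmap=F............... | a=[0]
create(b): bitmap=FF.............. | a=[0] b=[1]
unlink(a): bitmap=.F.............. | b=[1]
unlink(b): bitmap=................ | 
create(b): bitmap=F............... | b=[0]
append(b, 3): bitmap=FFFF............ | b=[0, 1, 2, 3]
append(b, 2): bitmap=FFFFFF.......... | b=[0, 1, 2, 3, 4, 5]
append(b, 3): bitmap=FFFFFFFFF....... | b=[0, 1, 2, 3, 4, 5, 6, 7, 8]
unlink(b): bitmap=................ | 
create(b): bitmap=F............... | b=[0]
unlink(b): bitmap=................ | 

bitmap = ................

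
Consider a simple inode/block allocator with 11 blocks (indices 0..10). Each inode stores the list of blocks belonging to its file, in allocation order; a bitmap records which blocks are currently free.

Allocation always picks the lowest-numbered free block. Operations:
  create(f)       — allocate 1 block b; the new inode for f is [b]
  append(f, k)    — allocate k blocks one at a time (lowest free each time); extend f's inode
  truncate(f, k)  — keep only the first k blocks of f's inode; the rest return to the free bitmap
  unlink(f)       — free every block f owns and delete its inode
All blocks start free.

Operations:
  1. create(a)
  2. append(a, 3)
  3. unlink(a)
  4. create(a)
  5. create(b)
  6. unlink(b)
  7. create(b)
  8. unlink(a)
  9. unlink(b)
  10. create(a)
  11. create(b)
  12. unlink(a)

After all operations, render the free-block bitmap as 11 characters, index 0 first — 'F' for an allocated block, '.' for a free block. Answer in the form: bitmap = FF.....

bitmap = .F.........

create(a): bitmap=F.......... | a=[0]
append(a, 3): bitmap=FFFF....... | a=[0, 1, 2, 3]
unlink(a): bitmap=........... | 
create(a): bitmap=F.......... | a=[0]
create(b): bitmap=FF......... | a=[0] b=[1]
unlink(b): bitmap=F.......... | a=[0]
create(b): bitmap=FF......... | a=[0] b=[1]
unlink(a): bitmap=.F......... | b=[1]
unlink(b): bitmap=........... | 
create(a): bitmap=F.......... | a=[0]
create(b): bitmap=FF......... | a=[0] b=[1]
unlink(a): bitmap=.F......... | b=[1]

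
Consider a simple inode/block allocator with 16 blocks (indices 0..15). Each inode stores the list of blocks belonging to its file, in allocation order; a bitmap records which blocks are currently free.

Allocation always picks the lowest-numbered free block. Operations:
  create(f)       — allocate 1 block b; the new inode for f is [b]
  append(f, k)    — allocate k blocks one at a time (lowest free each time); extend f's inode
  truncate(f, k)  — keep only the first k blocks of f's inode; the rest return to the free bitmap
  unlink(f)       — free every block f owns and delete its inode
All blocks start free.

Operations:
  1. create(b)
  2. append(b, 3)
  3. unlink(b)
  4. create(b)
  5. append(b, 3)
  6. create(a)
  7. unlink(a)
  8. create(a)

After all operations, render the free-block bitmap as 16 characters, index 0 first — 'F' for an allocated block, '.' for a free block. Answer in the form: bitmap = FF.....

  1. create(b)  ⇒  F...............  {b→[0]}
  2. append(b, 3)  ⇒  FFFF............  {b→[0, 1, 2, 3]}
  3. unlink(b)  ⇒  ................  {}
  4. create(b)  ⇒  F...............  {b→[0]}
  5. append(b, 3)  ⇒  FFFF............  {b→[0, 1, 2, 3]}
  6. create(a)  ⇒  FFFFF...........  {a→[4]; b→[0, 1, 2, 3]}
  7. unlink(a)  ⇒  FFFF............  {b→[0, 1, 2, 3]}
  8. create(a)  ⇒  FFFFF...........  {a→[4]; b→[0, 1, 2, 3]}

bitmap = FFFFF...........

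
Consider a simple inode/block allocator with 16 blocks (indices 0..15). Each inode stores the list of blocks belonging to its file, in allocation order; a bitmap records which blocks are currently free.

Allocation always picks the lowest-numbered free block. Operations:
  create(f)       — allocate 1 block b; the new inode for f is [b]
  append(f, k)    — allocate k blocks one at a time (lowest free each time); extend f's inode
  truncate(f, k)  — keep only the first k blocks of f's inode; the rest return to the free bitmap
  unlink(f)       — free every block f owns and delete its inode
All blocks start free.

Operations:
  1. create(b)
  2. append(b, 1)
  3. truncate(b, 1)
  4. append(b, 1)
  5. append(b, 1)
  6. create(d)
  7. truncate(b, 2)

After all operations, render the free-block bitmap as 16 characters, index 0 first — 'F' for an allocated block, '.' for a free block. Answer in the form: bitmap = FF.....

create(b): bitmap=F............... | b=[0]
append(b, 1): bitmap=FF.............. | b=[0, 1]
truncate(b, 1): bitmap=F............... | b=[0]
append(b, 1): bitmap=FF.............. | b=[0, 1]
append(b, 1): bitmap=FFF............. | b=[0, 1, 2]
create(d): bitmap=FFFF............ | b=[0, 1, 2] d=[3]
truncate(b, 2): bitmap=FF.F............ | b=[0, 1] d=[3]

bitmap = FF.F............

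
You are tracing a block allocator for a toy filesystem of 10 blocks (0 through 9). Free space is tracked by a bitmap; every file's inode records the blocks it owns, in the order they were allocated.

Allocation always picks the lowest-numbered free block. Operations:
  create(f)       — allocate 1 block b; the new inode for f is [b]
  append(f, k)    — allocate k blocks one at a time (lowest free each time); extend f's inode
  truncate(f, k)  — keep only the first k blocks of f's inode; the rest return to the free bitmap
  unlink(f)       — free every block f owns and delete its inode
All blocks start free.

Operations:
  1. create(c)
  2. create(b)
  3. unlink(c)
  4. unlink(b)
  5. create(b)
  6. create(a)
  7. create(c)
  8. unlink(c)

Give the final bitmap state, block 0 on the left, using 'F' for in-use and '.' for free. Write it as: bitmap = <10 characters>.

bitmap = FF........

after create(c) → c:[0]  free=[F.........]
after create(b) → b:[1], c:[0]  free=[FF........]
after unlink(c) → b:[1]  free=[.F........]
after unlink(b) →   free=[..........]
after create(b) → b:[0]  free=[F.........]
after create(a) → a:[1], b:[0]  free=[FF........]
after create(c) → a:[1], b:[0], c:[2]  free=[FFF.......]
after unlink(c) → a:[1], b:[0]  free=[FF........]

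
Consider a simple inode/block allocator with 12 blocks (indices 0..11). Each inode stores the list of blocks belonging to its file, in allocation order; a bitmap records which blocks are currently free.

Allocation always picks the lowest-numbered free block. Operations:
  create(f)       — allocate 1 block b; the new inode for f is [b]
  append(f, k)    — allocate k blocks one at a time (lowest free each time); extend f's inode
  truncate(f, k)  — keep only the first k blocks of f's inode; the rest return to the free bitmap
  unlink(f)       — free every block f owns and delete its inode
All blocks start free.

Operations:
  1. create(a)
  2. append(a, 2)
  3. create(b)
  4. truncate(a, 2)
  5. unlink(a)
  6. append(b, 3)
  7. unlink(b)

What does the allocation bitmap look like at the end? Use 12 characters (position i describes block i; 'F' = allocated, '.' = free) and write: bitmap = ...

create(a): bitmap=F........... | a=[0]
append(a, 2): bitmap=FFF......... | a=[0, 1, 2]
create(b): bitmap=FFFF........ | a=[0, 1, 2] b=[3]
truncate(a, 2): bitmap=FF.F........ | a=[0, 1] b=[3]
unlink(a): bitmap=...F........ | b=[3]
append(b, 3): bitmap=FFFF........ | b=[3, 0, 1, 2]
unlink(b): bitmap=............ | 

bitmap = ............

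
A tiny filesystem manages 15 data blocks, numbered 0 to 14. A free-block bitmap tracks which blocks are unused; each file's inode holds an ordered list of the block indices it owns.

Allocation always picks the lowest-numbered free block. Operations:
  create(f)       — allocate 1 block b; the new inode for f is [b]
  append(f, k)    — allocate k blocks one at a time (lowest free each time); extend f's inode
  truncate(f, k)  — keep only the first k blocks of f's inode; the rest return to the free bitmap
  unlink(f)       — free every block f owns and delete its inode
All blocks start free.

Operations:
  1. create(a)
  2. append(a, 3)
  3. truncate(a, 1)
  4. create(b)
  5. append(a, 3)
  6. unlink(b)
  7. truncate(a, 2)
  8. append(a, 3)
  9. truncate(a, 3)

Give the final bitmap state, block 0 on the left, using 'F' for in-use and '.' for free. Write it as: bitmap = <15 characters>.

bitmap = FFF............

create(a): bitmap=F.............. | a=[0]
append(a, 3): bitmap=FFFF........... | a=[0, 1, 2, 3]
truncate(a, 1): bitmap=F.............. | a=[0]
create(b): bitmap=FF............. | a=[0] b=[1]
append(a, 3): bitmap=FFFFF.......... | a=[0, 2, 3, 4] b=[1]
unlink(b): bitmap=F.FFF.......... | a=[0, 2, 3, 4]
truncate(a, 2): bitmap=F.F............ | a=[0, 2]
append(a, 3): bitmap=FFFFF.......... | a=[0, 2, 1, 3, 4]
truncate(a, 3): bitmap=FFF............ | a=[0, 2, 1]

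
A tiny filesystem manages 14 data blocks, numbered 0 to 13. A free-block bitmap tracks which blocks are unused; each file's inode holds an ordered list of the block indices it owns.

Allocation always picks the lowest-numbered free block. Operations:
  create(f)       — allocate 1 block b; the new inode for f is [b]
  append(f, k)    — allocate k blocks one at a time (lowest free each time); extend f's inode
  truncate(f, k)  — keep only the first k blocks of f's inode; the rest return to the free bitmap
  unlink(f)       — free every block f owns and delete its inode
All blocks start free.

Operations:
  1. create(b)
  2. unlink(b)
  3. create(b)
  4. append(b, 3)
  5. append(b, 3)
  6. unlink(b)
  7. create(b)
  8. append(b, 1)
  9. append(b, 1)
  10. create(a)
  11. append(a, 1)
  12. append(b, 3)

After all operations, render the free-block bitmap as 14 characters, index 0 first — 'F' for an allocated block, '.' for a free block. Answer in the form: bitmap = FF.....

bitmap = FFFFFFFF......

[1] create(b) — b=0 (map F.............)
[2] unlink(b) —  (map ..............)
[3] create(b) — b=0 (map F.............)
[4] append(b, 3) — b=0,1,2,3 (map FFFF..........)
[5] append(b, 3) — b=0,1,2,3,4,5,6 (map FFFFFFF.......)
[6] unlink(b) —  (map ..............)
[7] create(b) — b=0 (map F.............)
[8] append(b, 1) — b=0,1 (map FF............)
[9] append(b, 1) — b=0,1,2 (map FFF...........)
[10] create(a) — a=3 b=0,1,2 (map FFFF..........)
[11] append(a, 1) — a=3,4 b=0,1,2 (map FFFFF.........)
[12] append(b, 3) — a=3,4 b=0,1,2,5,6,7 (map FFFFFFFF......)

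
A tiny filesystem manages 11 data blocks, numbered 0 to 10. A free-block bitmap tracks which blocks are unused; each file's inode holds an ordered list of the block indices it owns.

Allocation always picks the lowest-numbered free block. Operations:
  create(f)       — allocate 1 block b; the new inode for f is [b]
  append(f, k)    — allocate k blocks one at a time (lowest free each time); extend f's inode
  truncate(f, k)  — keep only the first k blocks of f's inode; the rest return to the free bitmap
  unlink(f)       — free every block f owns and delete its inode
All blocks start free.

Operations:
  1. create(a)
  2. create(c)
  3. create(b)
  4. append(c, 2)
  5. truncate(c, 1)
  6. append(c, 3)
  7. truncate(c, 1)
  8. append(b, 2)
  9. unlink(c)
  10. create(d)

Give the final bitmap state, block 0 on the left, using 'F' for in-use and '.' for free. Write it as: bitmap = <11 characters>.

[1] create(a) — a=0 (map F..........)
[2] create(c) — a=0 c=1 (map FF.........)
[3] create(b) — a=0 b=2 c=1 (map FFF........)
[4] append(c, 2) — a=0 b=2 c=1,3,4 (map FFFFF......)
[5] truncate(c, 1) — a=0 b=2 c=1 (map FFF........)
[6] append(c, 3) — a=0 b=2 c=1,3,4,5 (map FFFFFF.....)
[7] truncate(c, 1) — a=0 b=2 c=1 (map FFF........)
[8] append(b, 2) — a=0 b=2,3,4 c=1 (map FFFFF......)
[9] unlink(c) — a=0 b=2,3,4 (map F.FFF......)
[10] create(d) — a=0 b=2,3,4 d=1 (map FFFFF......)

bitmap = FFFFF......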